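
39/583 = 39/583 = 0.07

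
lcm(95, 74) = 7030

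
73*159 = 11607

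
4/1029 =4/1029 = 0.00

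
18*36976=665568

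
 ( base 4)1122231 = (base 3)21222000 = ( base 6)42513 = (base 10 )5805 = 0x16ad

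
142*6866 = 974972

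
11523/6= 1920 + 1/2 =1920.50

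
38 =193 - 155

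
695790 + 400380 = 1096170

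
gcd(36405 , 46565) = 5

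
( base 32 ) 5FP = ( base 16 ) 15f9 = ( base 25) 900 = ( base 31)5qe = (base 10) 5625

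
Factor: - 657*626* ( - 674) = 2^2*3^2*73^1*313^1*337^1 = 277204068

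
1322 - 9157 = - 7835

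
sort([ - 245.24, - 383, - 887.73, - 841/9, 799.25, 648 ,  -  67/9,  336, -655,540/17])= [ -887.73,  -  655, - 383,- 245.24, -841/9 , - 67/9, 540/17,336, 648, 799.25]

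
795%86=21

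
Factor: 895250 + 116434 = 1011684 = 2^2*3^1*84307^1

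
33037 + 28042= 61079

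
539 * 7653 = 4124967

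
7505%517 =267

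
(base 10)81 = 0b1010001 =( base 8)121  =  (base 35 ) 2B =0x51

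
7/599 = 7/599  =  0.01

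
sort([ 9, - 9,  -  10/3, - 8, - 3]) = [- 9, - 8, - 10/3, -3,9]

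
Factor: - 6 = -2^1*3^1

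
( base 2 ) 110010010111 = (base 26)4jp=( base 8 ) 6227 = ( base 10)3223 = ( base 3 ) 11102101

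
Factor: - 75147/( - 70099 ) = 3^1*37^1*677^1* 70099^( - 1)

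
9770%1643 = 1555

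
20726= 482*43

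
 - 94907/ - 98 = 94907/98 = 968.44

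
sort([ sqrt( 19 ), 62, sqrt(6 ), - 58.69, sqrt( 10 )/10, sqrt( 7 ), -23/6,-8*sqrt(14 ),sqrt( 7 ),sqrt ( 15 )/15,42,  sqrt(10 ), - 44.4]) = [-58.69,  -  44.4, - 8*sqrt( 14), - 23/6, sqrt(15)/15, sqrt( 10 )/10, sqrt( 6 ),sqrt(7),sqrt( 7), sqrt ( 10),sqrt( 19 ), 42, 62 ] 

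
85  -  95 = -10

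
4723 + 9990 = 14713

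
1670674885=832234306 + 838440579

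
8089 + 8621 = 16710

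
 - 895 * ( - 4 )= 3580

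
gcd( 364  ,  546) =182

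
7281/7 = 1040 + 1/7 = 1040.14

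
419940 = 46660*9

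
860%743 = 117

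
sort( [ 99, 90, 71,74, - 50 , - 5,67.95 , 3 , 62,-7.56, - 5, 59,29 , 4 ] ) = [ - 50,- 7.56,  -  5,-5,3, 4, 29 , 59, 62,67.95  ,  71, 74,  90,99]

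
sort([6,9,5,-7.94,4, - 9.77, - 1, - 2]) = [ - 9.77, - 7.94,  -  2, - 1,4, 5,6,9 ] 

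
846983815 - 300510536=546473279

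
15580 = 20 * 779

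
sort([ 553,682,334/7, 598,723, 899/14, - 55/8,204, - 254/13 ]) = [ - 254/13,-55/8, 334/7,899/14,204,553,598, 682, 723] 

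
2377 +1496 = 3873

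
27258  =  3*9086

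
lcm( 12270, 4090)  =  12270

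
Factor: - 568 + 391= -177 = - 3^1*59^1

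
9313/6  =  9313/6 = 1552.17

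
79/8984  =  79/8984 = 0.01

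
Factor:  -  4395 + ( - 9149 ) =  - 2^3*1693^1 = - 13544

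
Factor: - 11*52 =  - 572 = - 2^2*11^1*13^1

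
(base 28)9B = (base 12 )19b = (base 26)a3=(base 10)263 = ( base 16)107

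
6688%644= 248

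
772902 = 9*85878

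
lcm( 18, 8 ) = 72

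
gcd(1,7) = 1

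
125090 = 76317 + 48773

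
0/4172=0 = 0.00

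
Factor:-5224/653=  - 8= - 2^3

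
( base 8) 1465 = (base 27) 13B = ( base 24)1a5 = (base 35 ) NG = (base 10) 821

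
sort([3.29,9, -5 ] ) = [-5, 3.29,  9]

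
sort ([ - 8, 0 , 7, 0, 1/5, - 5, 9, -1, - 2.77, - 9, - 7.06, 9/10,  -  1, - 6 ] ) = [ - 9, - 8,-7.06, - 6, -5, - 2.77, - 1, - 1,0, 0, 1/5, 9/10 , 7,9 ] 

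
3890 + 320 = 4210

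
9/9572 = 9/9572= 0.00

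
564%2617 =564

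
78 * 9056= 706368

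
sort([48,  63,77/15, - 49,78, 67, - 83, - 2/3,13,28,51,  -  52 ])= [-83, - 52, - 49, - 2/3 , 77/15, 13,28,  48,51, 63,67, 78 ]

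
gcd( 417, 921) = 3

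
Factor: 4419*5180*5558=127224954360 = 2^3 * 3^2*5^1 *7^2*37^1*397^1* 491^1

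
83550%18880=8030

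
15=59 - 44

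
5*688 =3440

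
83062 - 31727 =51335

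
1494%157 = 81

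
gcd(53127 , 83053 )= 1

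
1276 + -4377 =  - 3101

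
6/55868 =3/27934  =  0.00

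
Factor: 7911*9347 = 3^3 *13^1*293^1*719^1 = 73944117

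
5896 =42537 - 36641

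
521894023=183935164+337958859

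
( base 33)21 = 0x43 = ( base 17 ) 3g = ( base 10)67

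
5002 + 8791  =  13793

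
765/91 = 765/91 = 8.41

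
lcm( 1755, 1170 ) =3510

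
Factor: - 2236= - 2^2*13^1*43^1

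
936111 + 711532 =1647643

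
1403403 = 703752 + 699651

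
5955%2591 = 773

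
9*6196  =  55764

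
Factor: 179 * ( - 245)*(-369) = 3^2*5^1*7^2 * 41^1*179^1 = 16182495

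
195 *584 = 113880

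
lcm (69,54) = 1242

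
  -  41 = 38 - 79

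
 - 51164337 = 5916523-57080860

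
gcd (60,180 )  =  60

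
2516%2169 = 347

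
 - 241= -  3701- - 3460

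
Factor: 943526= 2^1*107^1*4409^1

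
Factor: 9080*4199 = 38126920  =  2^3*5^1*13^1 * 17^1*19^1*227^1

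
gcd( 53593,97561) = 1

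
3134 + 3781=6915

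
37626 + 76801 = 114427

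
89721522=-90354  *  ( - 993)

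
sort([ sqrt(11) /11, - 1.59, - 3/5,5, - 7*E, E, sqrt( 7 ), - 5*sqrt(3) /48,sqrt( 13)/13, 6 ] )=[ -7*E,-1.59  , - 3/5, - 5*sqrt(3) /48,sqrt( 13) /13,sqrt( 11) /11, sqrt( 7 ),E,  5, 6]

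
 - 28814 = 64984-93798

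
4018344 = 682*5892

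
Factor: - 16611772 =  -  2^2*4152943^1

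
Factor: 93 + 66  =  3^1*53^1  =  159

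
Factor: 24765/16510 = 2^( - 1)*3^1  =  3/2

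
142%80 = 62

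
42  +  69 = 111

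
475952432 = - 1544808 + 477497240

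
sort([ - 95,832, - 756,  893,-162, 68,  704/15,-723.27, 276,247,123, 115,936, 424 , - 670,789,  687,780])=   [-756, - 723.27, - 670 , - 162,  -  95,704/15,  68,115,123, 247, 276,424,687,780,789,832,893,936] 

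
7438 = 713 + 6725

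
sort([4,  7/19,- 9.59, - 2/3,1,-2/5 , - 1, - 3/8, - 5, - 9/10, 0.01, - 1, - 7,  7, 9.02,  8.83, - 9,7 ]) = [ - 9.59,- 9, - 7 ,- 5,-1, - 1, - 9/10, - 2/3, - 2/5, - 3/8, 0.01,  7/19,  1, 4,  7,7 , 8.83, 9.02] 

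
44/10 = 4 + 2/5 = 4.40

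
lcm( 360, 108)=1080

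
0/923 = 0  =  0.00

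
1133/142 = 1133/142 = 7.98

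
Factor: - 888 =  - 2^3*3^1* 37^1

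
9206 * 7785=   71668710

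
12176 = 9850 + 2326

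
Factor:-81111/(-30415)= 3^1 * 5^( -1 ) *7^( - 1)*11^( - 1 )*19^1*79^( - 1) * 1423^1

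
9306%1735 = 631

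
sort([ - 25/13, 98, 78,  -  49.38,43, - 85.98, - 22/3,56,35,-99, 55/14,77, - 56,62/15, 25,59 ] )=[ - 99,-85.98, - 56 , - 49.38,- 22/3, - 25/13,55/14,62/15,25, 35, 43,  56, 59,77, 78, 98]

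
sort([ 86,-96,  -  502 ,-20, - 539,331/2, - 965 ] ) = [ - 965,-539, - 502,-96, - 20 , 86,331/2] 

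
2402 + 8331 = 10733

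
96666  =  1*96666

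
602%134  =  66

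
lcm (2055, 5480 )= 16440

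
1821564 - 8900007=  -  7078443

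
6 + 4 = 10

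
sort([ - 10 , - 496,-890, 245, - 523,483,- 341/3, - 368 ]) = [ -890, - 523 , - 496,-368,- 341/3, - 10, 245,483] 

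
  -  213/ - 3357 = 71/1119 = 0.06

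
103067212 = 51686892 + 51380320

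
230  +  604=834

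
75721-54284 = 21437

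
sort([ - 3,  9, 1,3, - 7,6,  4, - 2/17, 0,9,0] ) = [ - 7, - 3 , - 2/17,0,0,  1,3,4,6,9,9]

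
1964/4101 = 1964/4101 = 0.48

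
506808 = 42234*12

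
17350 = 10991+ 6359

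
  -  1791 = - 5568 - -3777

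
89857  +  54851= 144708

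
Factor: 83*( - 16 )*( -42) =55776 = 2^5*3^1*7^1*83^1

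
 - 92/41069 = -92/41069 = - 0.00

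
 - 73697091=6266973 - 79964064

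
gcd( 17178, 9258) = 6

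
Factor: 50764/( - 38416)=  - 2^( - 2) *7^( - 1 ) * 37^1 = -  37/28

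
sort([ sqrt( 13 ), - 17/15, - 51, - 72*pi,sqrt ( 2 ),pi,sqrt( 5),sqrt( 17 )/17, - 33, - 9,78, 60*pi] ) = [ - 72*pi, - 51, - 33, - 9, - 17/15,sqrt( 17) /17,sqrt( 2),sqrt(5 ), pi, sqrt(13) , 78  ,  60*pi]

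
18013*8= 144104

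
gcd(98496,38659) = 1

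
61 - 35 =26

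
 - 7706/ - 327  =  23 + 185/327  =  23.57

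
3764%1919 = 1845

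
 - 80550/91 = - 80550/91 = - 885.16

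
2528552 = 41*61672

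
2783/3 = 927 + 2/3 =927.67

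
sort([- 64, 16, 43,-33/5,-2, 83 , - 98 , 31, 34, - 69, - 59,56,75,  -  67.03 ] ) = [ - 98,  -  69, - 67.03, - 64 , - 59, - 33/5,-2,16,31,  34,43, 56,  75, 83 ] 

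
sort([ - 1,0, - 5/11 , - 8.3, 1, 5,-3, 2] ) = [  -  8.3,- 3, - 1, -5/11 , 0, 1,2,5 ] 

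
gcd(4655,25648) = 7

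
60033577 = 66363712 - 6330135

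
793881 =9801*81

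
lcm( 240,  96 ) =480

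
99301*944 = 93740144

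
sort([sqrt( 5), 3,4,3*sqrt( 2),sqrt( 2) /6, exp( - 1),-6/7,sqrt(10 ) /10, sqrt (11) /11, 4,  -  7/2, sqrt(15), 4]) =[ - 7/2, - 6/7, sqrt ( 2 )/6,  sqrt(11 ) /11, sqrt(10) /10,exp( - 1 ), sqrt ( 5 ),3, sqrt( 15 ),  4, 4, 4, 3*sqrt(2)]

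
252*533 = 134316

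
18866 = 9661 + 9205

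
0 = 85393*0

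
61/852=61/852 = 0.07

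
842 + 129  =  971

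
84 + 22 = 106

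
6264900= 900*6961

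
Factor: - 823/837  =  - 3^( - 3)*31^(- 1 )*823^1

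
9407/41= 229 +18/41 = 229.44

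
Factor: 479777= 479777^1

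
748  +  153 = 901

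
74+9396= 9470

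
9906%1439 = 1272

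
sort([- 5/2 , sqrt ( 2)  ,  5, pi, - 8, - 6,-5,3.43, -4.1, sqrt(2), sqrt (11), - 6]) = [ - 8, - 6 ,  -  6, - 5,-4.1,  -  5/2,  sqrt ( 2 ), sqrt(2), pi,  sqrt( 11),3.43,5]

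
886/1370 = 443/685 = 0.65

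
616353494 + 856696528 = 1473050022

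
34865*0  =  0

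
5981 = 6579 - 598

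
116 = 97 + 19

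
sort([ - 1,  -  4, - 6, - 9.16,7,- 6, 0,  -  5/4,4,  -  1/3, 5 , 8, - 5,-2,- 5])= [ - 9.16, - 6, - 6, - 5 ,  -  5 , - 4,-2, - 5/4,  -  1, - 1/3,0,  4, 5,7,8 ]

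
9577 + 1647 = 11224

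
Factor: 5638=2^1*2819^1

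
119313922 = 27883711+91430211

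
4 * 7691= 30764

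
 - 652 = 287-939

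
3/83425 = 3/83425 = 0.00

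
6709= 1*6709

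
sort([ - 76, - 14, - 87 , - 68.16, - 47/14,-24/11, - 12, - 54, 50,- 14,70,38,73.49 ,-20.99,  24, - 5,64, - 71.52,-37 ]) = [ - 87, - 76, - 71.52, - 68.16, - 54,-37, - 20.99, - 14, - 14,-12, - 5, - 47/14 , - 24/11,24,38  ,  50,64,70,73.49]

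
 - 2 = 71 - 73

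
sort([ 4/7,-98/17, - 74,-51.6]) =[  -  74, - 51.6,  -  98/17,4/7]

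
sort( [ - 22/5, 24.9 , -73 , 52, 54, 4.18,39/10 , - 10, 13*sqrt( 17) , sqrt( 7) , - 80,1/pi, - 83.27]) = [ -83.27,  -  80, - 73, - 10, - 22/5 , 1/pi,sqrt( 7), 39/10,4.18, 24.9,52,13 * sqrt(17 ),  54]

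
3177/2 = 1588+ 1/2=   1588.50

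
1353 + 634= 1987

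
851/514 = 1 + 337/514 = 1.66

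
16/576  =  1/36 = 0.03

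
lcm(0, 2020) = 0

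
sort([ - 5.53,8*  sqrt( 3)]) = [ - 5.53, 8*sqrt( 3)]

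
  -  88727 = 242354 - 331081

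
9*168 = 1512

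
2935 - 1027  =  1908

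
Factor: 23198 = 2^1 * 7^1 * 1657^1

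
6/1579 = 6/1579 = 0.00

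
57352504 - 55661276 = 1691228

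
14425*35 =504875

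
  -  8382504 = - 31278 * 268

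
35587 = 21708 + 13879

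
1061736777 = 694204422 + 367532355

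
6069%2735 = 599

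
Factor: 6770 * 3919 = 2^1 * 5^1 * 677^1 *3919^1 = 26531630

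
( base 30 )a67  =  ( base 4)2033203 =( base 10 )9187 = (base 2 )10001111100011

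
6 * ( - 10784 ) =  - 64704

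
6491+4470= 10961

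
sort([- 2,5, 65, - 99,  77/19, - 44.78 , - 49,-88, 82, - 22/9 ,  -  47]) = [ - 99, - 88, - 49, - 47, - 44.78, - 22/9, - 2,77/19, 5,65,82]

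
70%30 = 10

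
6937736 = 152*45643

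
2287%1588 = 699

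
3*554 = 1662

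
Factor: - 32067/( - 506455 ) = 63/995 = 3^2*5^( - 1 )*7^1 * 199^( - 1 ) 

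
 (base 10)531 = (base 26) kb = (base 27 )JI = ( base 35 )F6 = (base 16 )213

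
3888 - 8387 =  - 4499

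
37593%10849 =5046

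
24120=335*72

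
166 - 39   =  127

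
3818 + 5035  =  8853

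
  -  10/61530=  - 1/6153 = - 0.00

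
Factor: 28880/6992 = 95/23 = 5^1* 19^1*23^( - 1 ) 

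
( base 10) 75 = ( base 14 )55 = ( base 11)69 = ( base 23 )36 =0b1001011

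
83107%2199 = 1744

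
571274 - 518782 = 52492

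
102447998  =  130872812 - 28424814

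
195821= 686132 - 490311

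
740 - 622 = 118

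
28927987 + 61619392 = 90547379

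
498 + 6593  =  7091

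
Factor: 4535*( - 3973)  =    -  18017555  =  -  5^1*29^1*137^1* 907^1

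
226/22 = 113/11  =  10.27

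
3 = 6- 3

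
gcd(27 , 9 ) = 9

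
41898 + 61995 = 103893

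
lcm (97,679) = 679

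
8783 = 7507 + 1276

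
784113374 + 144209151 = 928322525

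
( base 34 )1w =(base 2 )1000010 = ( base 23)2k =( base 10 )66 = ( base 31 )24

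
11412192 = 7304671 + 4107521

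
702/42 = 16+5/7 = 16.71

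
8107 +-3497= 4610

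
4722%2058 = 606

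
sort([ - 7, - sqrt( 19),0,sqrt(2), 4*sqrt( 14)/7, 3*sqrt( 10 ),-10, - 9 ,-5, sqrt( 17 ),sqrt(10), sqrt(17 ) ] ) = [ - 10,-9, - 7,  -  5,-sqrt(19), 0, sqrt (2 ),4 * sqrt ( 14) /7,  sqrt(10 ), sqrt( 17 ),sqrt( 17), 3* sqrt(10 )] 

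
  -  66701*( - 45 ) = 3001545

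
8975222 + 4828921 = 13804143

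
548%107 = 13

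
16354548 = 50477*324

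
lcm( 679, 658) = 63826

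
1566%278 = 176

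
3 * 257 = 771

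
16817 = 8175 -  - 8642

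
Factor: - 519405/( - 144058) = 2^( - 1 )*3^1*5^1 * 17^(  -  1 )*19^ (-1)*31^1*223^( - 1)*1117^1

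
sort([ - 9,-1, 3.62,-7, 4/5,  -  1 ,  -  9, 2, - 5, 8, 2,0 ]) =[ - 9, - 9,-7, - 5, - 1, - 1, 0,4/5, 2,2 , 3.62, 8 ]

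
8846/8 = 1105 + 3/4 = 1105.75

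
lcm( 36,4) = 36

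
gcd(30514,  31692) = 38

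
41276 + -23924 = 17352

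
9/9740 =9/9740 = 0.00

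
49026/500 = 24513/250 = 98.05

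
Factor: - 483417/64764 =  - 209/28 = - 2^( - 2 )*7^( - 1 )*11^1*19^1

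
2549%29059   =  2549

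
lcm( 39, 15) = 195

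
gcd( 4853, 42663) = 1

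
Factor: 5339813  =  151^1*35363^1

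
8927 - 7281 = 1646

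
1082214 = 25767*42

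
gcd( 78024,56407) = 1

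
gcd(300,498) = 6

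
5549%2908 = 2641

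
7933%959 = 261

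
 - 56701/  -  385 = 147 + 106/385 =147.28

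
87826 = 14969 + 72857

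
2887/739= 2887/739= 3.91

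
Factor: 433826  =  2^1*23^1*  9431^1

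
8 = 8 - 0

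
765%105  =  30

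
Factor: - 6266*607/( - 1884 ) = 2^( - 1)* 3^( - 1)*13^1*157^( - 1)*  241^1*607^1 = 1901731/942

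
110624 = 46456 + 64168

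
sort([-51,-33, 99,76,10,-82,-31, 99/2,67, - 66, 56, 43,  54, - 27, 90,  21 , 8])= [ - 82, - 66,-51,-33,  -  31,-27,8,10,21,43,99/2,54,56, 67,76,  90,99] 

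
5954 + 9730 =15684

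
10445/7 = 1492 + 1/7 = 1492.14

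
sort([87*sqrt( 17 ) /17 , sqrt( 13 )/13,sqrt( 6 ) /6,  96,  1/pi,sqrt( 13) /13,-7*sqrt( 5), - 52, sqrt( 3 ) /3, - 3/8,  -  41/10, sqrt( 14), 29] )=[ - 52, - 7 * sqrt(5 ), - 41/10, - 3/8,  sqrt( 13)/13,sqrt( 13 )/13,  1/pi,sqrt( 6)/6, sqrt (3 )/3,  sqrt(14),87*sqrt ( 17 ) /17,29 , 96]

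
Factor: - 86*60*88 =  - 454080 = - 2^6*3^1  *5^1  *11^1*43^1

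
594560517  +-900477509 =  - 305916992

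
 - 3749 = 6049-9798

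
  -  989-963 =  - 1952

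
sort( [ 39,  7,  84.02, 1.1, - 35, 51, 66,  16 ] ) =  [ - 35, 1.1,7 , 16, 39,51 , 66, 84.02] 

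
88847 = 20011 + 68836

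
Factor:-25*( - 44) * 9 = 9900 = 2^2*3^2*5^2*11^1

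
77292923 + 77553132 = 154846055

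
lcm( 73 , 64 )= 4672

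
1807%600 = 7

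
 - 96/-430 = 48/215  =  0.22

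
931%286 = 73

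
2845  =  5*569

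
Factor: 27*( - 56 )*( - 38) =2^4*3^3*7^1 * 19^1 = 57456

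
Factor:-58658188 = -2^2*23^1*281^1*2269^1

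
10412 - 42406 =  - 31994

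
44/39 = 44/39  =  1.13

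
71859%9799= 3266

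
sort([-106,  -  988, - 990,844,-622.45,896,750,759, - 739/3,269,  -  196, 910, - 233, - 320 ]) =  [ - 990,  -  988,  -  622.45,-320,  -  739/3, - 233,  -  196,-106,269, 750,759 , 844, 896, 910]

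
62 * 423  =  26226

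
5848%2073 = 1702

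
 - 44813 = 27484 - 72297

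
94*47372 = 4452968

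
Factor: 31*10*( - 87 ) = -2^1*3^1*5^1 *29^1*31^1 = - 26970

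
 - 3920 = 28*(  -  140) 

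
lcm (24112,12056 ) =24112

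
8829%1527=1194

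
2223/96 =23 + 5/32=23.16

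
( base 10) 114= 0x72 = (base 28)42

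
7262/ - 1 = -7262/1= - 7262.00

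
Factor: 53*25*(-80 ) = -106000 = -2^4*5^3 * 53^1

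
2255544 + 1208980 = 3464524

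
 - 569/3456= - 1 + 2887/3456 =- 0.16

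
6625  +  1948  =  8573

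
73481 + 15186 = 88667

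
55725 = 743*75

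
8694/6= 1449 = 1449.00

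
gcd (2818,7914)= 2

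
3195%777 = 87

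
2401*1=2401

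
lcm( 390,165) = 4290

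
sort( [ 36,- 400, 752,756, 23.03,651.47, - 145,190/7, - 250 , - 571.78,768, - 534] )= [ - 571.78, - 534, - 400, -250,-145 , 23.03,190/7,36, 651.47,752,756,768 ] 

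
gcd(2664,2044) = 4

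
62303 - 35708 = 26595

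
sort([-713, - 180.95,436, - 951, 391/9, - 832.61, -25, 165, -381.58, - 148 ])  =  [  -  951  ,  -  832.61, -713, - 381.58, - 180.95, - 148, - 25, 391/9,  165, 436]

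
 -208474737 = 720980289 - 929455026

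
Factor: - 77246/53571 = -2^1*3^( - 1) * 7^(-1)*13^1*2551^( -1) *2971^1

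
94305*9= 848745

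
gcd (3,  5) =1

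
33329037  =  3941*8457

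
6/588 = 1/98 = 0.01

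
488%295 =193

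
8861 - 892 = 7969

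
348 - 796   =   - 448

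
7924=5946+1978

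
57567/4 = 57567/4 = 14391.75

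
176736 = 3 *58912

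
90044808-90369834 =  - 325026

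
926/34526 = 463/17263 = 0.03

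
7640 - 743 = 6897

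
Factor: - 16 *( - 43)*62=42656 = 2^5 *31^1 *43^1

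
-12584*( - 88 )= 1107392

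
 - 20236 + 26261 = 6025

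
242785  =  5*48557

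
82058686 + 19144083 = 101202769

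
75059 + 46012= 121071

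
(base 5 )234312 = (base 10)8707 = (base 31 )91R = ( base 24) F2J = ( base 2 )10001000000011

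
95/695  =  19/139 = 0.14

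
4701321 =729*6449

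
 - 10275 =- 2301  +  -7974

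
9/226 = 9/226  =  0.04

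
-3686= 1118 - 4804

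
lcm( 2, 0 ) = 0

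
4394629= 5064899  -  670270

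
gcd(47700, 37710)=90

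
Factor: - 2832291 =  - 3^2*7^1*11^1*61^1*67^1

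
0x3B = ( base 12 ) 4b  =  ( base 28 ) 23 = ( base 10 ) 59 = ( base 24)2b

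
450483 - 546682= - 96199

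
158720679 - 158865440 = -144761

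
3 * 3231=9693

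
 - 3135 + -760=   -  3895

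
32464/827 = 39 + 211/827=39.26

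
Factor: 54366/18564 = 41/14 = 2^( - 1)*7^(-1)*41^1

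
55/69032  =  55/69032  =  0.00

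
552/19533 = 184/6511 = 0.03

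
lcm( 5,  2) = 10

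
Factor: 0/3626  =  0 = 0^1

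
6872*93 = 639096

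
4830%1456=462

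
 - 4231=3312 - 7543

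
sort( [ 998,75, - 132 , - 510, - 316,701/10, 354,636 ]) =[ - 510 , - 316, - 132,701/10, 75, 354, 636,998 ] 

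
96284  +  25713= 121997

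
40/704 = 5/88= 0.06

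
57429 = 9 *6381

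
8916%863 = 286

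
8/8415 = 8/8415 = 0.00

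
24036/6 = 4006 = 4006.00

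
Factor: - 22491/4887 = - 7^2 * 17^1 *181^( - 1) = -833/181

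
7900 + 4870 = 12770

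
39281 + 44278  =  83559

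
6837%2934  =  969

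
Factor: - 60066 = -2^1* 3^2*47^1*71^1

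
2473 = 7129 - 4656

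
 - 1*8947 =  - 8947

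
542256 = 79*6864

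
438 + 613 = 1051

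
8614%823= 384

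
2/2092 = 1/1046  =  0.00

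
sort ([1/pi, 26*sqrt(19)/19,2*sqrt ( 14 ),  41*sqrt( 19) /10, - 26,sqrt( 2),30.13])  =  [ - 26,1/pi,  sqrt(2 ),26* sqrt(19)/19 , 2*sqrt(14),  41 * sqrt ( 19 ) /10,  30.13]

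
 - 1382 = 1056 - 2438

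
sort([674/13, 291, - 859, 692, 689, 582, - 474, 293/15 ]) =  [ - 859,  -  474,293/15, 674/13, 291,  582, 689, 692]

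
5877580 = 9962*590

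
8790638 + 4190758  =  12981396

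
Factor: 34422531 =3^1*11^1*13^1 * 80239^1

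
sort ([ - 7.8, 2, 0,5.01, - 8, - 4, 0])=[ - 8,- 7.8, -4,0,0,2,5.01]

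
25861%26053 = 25861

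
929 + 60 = 989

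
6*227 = 1362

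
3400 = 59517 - 56117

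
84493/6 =84493/6= 14082.17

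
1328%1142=186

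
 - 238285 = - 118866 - 119419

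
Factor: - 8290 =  - 2^1*5^1*829^1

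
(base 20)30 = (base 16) 3c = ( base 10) 60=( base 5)220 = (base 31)1t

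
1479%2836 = 1479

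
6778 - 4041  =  2737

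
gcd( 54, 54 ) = 54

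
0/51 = 0 = 0.00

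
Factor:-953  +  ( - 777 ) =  - 2^1*5^1*173^1   =  - 1730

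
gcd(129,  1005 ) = 3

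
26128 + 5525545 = 5551673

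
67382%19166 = 9884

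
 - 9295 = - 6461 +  - 2834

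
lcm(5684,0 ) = 0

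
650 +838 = 1488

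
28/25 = 28/25 = 1.12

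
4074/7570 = 2037/3785 = 0.54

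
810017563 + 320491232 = 1130508795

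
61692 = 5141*12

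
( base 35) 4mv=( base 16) 1645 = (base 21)cja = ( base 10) 5701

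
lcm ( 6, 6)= 6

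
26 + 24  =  50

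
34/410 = 17/205 = 0.08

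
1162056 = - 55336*( - 21 )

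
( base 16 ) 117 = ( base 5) 2104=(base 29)9i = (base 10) 279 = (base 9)340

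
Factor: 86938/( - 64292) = - 2^(  -  1 )*17^1*2557^1* 16073^(  -  1)=-43469/32146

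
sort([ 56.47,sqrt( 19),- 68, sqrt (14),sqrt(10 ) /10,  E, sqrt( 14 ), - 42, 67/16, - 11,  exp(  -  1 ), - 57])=[ - 68, -57, - 42, - 11, sqrt(10 )/10, exp(-1), E, sqrt(14 ), sqrt( 14), 67/16,  sqrt( 19), 56.47]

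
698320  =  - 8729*( - 80 ) 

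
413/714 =59/102 = 0.58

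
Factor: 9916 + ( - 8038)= 1878 = 2^1*3^1 * 313^1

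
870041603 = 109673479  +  760368124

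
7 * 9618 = 67326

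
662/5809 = 662/5809 = 0.11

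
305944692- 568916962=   -  262972270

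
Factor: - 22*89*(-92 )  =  2^3*11^1*23^1*89^1 = 180136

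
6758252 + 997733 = 7755985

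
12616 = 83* 152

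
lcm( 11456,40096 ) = 80192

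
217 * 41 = 8897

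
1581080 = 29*54520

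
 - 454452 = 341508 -795960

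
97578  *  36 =3512808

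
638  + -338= 300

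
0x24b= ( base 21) 16k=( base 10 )587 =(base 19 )1bh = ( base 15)292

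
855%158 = 65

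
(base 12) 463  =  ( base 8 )1213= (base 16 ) 28b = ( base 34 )J5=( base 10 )651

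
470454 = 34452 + 436002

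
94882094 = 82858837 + 12023257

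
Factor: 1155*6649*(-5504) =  - 2^7*3^1*5^1*7^1 * 11^1 * 43^1*61^1*109^1 = -42268490880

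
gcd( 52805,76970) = 895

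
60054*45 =2702430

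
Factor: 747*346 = 2^1 *3^2*83^1 *173^1 = 258462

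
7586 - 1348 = 6238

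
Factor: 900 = 2^2*3^2*5^2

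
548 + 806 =1354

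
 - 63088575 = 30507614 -93596189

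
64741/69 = 64741/69 = 938.28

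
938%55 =3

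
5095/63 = 5095/63 = 80.87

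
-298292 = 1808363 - 2106655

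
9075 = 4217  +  4858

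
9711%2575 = 1986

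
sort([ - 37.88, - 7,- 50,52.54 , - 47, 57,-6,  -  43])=[-50, - 47,-43,  -  37.88,  -  7,-6, 52.54, 57]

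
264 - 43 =221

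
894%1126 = 894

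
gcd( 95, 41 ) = 1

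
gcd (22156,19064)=4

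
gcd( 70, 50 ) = 10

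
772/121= 6 + 46/121=6.38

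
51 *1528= 77928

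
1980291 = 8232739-6252448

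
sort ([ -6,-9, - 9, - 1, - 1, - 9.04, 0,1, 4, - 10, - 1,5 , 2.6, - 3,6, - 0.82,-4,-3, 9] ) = [ -10, - 9.04,-9, -9,  -  6, - 4,-3, - 3, - 1,-1, - 1, - 0.82,0, 1, 2.6 , 4, 5 , 6,9 ]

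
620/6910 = 62/691=0.09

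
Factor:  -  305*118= - 35990= -  2^1*5^1*59^1* 61^1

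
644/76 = 161/19 = 8.47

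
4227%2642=1585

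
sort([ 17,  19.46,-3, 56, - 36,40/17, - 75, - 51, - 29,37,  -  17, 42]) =[ - 75, - 51, - 36, - 29 ,-17, - 3, 40/17,  17 , 19.46, 37 , 42,56 ] 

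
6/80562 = 1/13427 = 0.00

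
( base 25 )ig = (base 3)122021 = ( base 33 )e4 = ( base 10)466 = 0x1D2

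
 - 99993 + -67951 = -167944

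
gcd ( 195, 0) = 195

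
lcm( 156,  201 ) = 10452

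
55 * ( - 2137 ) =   -  117535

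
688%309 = 70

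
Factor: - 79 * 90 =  - 7110 = -2^1*3^2*5^1*79^1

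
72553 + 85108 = 157661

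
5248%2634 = 2614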